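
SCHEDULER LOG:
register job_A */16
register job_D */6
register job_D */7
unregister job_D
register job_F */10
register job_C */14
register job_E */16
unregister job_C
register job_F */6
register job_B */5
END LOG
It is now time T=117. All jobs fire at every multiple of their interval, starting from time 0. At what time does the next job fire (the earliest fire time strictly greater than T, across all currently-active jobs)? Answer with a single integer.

Answer: 120

Derivation:
Op 1: register job_A */16 -> active={job_A:*/16}
Op 2: register job_D */6 -> active={job_A:*/16, job_D:*/6}
Op 3: register job_D */7 -> active={job_A:*/16, job_D:*/7}
Op 4: unregister job_D -> active={job_A:*/16}
Op 5: register job_F */10 -> active={job_A:*/16, job_F:*/10}
Op 6: register job_C */14 -> active={job_A:*/16, job_C:*/14, job_F:*/10}
Op 7: register job_E */16 -> active={job_A:*/16, job_C:*/14, job_E:*/16, job_F:*/10}
Op 8: unregister job_C -> active={job_A:*/16, job_E:*/16, job_F:*/10}
Op 9: register job_F */6 -> active={job_A:*/16, job_E:*/16, job_F:*/6}
Op 10: register job_B */5 -> active={job_A:*/16, job_B:*/5, job_E:*/16, job_F:*/6}
  job_A: interval 16, next fire after T=117 is 128
  job_B: interval 5, next fire after T=117 is 120
  job_E: interval 16, next fire after T=117 is 128
  job_F: interval 6, next fire after T=117 is 120
Earliest fire time = 120 (job job_B)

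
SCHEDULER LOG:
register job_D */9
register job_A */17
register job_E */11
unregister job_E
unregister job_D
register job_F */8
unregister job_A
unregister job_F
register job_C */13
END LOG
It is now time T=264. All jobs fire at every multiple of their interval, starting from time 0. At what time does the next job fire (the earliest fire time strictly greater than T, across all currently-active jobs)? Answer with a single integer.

Answer: 273

Derivation:
Op 1: register job_D */9 -> active={job_D:*/9}
Op 2: register job_A */17 -> active={job_A:*/17, job_D:*/9}
Op 3: register job_E */11 -> active={job_A:*/17, job_D:*/9, job_E:*/11}
Op 4: unregister job_E -> active={job_A:*/17, job_D:*/9}
Op 5: unregister job_D -> active={job_A:*/17}
Op 6: register job_F */8 -> active={job_A:*/17, job_F:*/8}
Op 7: unregister job_A -> active={job_F:*/8}
Op 8: unregister job_F -> active={}
Op 9: register job_C */13 -> active={job_C:*/13}
  job_C: interval 13, next fire after T=264 is 273
Earliest fire time = 273 (job job_C)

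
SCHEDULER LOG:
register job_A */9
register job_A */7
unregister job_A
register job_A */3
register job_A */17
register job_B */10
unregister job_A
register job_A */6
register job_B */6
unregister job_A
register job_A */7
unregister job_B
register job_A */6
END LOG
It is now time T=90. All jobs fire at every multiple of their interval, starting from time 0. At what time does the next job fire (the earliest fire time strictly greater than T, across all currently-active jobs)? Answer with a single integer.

Answer: 96

Derivation:
Op 1: register job_A */9 -> active={job_A:*/9}
Op 2: register job_A */7 -> active={job_A:*/7}
Op 3: unregister job_A -> active={}
Op 4: register job_A */3 -> active={job_A:*/3}
Op 5: register job_A */17 -> active={job_A:*/17}
Op 6: register job_B */10 -> active={job_A:*/17, job_B:*/10}
Op 7: unregister job_A -> active={job_B:*/10}
Op 8: register job_A */6 -> active={job_A:*/6, job_B:*/10}
Op 9: register job_B */6 -> active={job_A:*/6, job_B:*/6}
Op 10: unregister job_A -> active={job_B:*/6}
Op 11: register job_A */7 -> active={job_A:*/7, job_B:*/6}
Op 12: unregister job_B -> active={job_A:*/7}
Op 13: register job_A */6 -> active={job_A:*/6}
  job_A: interval 6, next fire after T=90 is 96
Earliest fire time = 96 (job job_A)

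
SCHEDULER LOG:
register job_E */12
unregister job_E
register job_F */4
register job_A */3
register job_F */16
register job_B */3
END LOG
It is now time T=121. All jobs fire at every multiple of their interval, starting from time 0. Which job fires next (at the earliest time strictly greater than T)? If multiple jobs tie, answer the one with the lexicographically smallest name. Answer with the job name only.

Answer: job_A

Derivation:
Op 1: register job_E */12 -> active={job_E:*/12}
Op 2: unregister job_E -> active={}
Op 3: register job_F */4 -> active={job_F:*/4}
Op 4: register job_A */3 -> active={job_A:*/3, job_F:*/4}
Op 5: register job_F */16 -> active={job_A:*/3, job_F:*/16}
Op 6: register job_B */3 -> active={job_A:*/3, job_B:*/3, job_F:*/16}
  job_A: interval 3, next fire after T=121 is 123
  job_B: interval 3, next fire after T=121 is 123
  job_F: interval 16, next fire after T=121 is 128
Earliest = 123, winner (lex tiebreak) = job_A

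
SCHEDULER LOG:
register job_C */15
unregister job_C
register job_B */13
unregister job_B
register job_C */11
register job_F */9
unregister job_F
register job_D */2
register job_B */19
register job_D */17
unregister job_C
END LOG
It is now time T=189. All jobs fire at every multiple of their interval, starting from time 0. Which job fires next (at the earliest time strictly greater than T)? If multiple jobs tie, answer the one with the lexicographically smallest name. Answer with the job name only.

Answer: job_B

Derivation:
Op 1: register job_C */15 -> active={job_C:*/15}
Op 2: unregister job_C -> active={}
Op 3: register job_B */13 -> active={job_B:*/13}
Op 4: unregister job_B -> active={}
Op 5: register job_C */11 -> active={job_C:*/11}
Op 6: register job_F */9 -> active={job_C:*/11, job_F:*/9}
Op 7: unregister job_F -> active={job_C:*/11}
Op 8: register job_D */2 -> active={job_C:*/11, job_D:*/2}
Op 9: register job_B */19 -> active={job_B:*/19, job_C:*/11, job_D:*/2}
Op 10: register job_D */17 -> active={job_B:*/19, job_C:*/11, job_D:*/17}
Op 11: unregister job_C -> active={job_B:*/19, job_D:*/17}
  job_B: interval 19, next fire after T=189 is 190
  job_D: interval 17, next fire after T=189 is 204
Earliest = 190, winner (lex tiebreak) = job_B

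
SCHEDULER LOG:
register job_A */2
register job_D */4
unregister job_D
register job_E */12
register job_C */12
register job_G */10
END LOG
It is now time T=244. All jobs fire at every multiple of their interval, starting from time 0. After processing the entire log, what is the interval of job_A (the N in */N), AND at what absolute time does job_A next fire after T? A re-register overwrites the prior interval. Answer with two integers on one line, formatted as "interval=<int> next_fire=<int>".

Answer: interval=2 next_fire=246

Derivation:
Op 1: register job_A */2 -> active={job_A:*/2}
Op 2: register job_D */4 -> active={job_A:*/2, job_D:*/4}
Op 3: unregister job_D -> active={job_A:*/2}
Op 4: register job_E */12 -> active={job_A:*/2, job_E:*/12}
Op 5: register job_C */12 -> active={job_A:*/2, job_C:*/12, job_E:*/12}
Op 6: register job_G */10 -> active={job_A:*/2, job_C:*/12, job_E:*/12, job_G:*/10}
Final interval of job_A = 2
Next fire of job_A after T=244: (244//2+1)*2 = 246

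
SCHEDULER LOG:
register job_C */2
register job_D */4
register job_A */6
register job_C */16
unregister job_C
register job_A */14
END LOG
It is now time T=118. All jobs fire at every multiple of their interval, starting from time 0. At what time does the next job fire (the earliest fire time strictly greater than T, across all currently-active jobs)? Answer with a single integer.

Op 1: register job_C */2 -> active={job_C:*/2}
Op 2: register job_D */4 -> active={job_C:*/2, job_D:*/4}
Op 3: register job_A */6 -> active={job_A:*/6, job_C:*/2, job_D:*/4}
Op 4: register job_C */16 -> active={job_A:*/6, job_C:*/16, job_D:*/4}
Op 5: unregister job_C -> active={job_A:*/6, job_D:*/4}
Op 6: register job_A */14 -> active={job_A:*/14, job_D:*/4}
  job_A: interval 14, next fire after T=118 is 126
  job_D: interval 4, next fire after T=118 is 120
Earliest fire time = 120 (job job_D)

Answer: 120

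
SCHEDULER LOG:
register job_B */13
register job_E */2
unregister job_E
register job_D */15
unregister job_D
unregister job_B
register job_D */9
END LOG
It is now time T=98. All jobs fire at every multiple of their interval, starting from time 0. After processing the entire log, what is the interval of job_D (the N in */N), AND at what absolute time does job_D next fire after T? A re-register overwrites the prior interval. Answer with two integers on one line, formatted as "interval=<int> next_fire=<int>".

Op 1: register job_B */13 -> active={job_B:*/13}
Op 2: register job_E */2 -> active={job_B:*/13, job_E:*/2}
Op 3: unregister job_E -> active={job_B:*/13}
Op 4: register job_D */15 -> active={job_B:*/13, job_D:*/15}
Op 5: unregister job_D -> active={job_B:*/13}
Op 6: unregister job_B -> active={}
Op 7: register job_D */9 -> active={job_D:*/9}
Final interval of job_D = 9
Next fire of job_D after T=98: (98//9+1)*9 = 99

Answer: interval=9 next_fire=99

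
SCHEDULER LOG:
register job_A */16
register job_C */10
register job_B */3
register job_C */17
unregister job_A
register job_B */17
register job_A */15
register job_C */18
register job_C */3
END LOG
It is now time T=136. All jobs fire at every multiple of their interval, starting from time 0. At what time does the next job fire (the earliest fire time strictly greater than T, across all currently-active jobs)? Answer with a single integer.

Answer: 138

Derivation:
Op 1: register job_A */16 -> active={job_A:*/16}
Op 2: register job_C */10 -> active={job_A:*/16, job_C:*/10}
Op 3: register job_B */3 -> active={job_A:*/16, job_B:*/3, job_C:*/10}
Op 4: register job_C */17 -> active={job_A:*/16, job_B:*/3, job_C:*/17}
Op 5: unregister job_A -> active={job_B:*/3, job_C:*/17}
Op 6: register job_B */17 -> active={job_B:*/17, job_C:*/17}
Op 7: register job_A */15 -> active={job_A:*/15, job_B:*/17, job_C:*/17}
Op 8: register job_C */18 -> active={job_A:*/15, job_B:*/17, job_C:*/18}
Op 9: register job_C */3 -> active={job_A:*/15, job_B:*/17, job_C:*/3}
  job_A: interval 15, next fire after T=136 is 150
  job_B: interval 17, next fire after T=136 is 153
  job_C: interval 3, next fire after T=136 is 138
Earliest fire time = 138 (job job_C)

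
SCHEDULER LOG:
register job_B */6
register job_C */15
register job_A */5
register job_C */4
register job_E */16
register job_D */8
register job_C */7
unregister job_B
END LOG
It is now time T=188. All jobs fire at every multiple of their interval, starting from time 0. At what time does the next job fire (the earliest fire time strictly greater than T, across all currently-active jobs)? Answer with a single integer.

Answer: 189

Derivation:
Op 1: register job_B */6 -> active={job_B:*/6}
Op 2: register job_C */15 -> active={job_B:*/6, job_C:*/15}
Op 3: register job_A */5 -> active={job_A:*/5, job_B:*/6, job_C:*/15}
Op 4: register job_C */4 -> active={job_A:*/5, job_B:*/6, job_C:*/4}
Op 5: register job_E */16 -> active={job_A:*/5, job_B:*/6, job_C:*/4, job_E:*/16}
Op 6: register job_D */8 -> active={job_A:*/5, job_B:*/6, job_C:*/4, job_D:*/8, job_E:*/16}
Op 7: register job_C */7 -> active={job_A:*/5, job_B:*/6, job_C:*/7, job_D:*/8, job_E:*/16}
Op 8: unregister job_B -> active={job_A:*/5, job_C:*/7, job_D:*/8, job_E:*/16}
  job_A: interval 5, next fire after T=188 is 190
  job_C: interval 7, next fire after T=188 is 189
  job_D: interval 8, next fire after T=188 is 192
  job_E: interval 16, next fire after T=188 is 192
Earliest fire time = 189 (job job_C)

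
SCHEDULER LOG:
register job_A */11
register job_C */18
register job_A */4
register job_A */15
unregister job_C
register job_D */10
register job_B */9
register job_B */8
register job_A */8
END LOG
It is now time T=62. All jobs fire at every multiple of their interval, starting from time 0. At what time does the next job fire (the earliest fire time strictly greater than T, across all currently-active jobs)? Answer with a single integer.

Answer: 64

Derivation:
Op 1: register job_A */11 -> active={job_A:*/11}
Op 2: register job_C */18 -> active={job_A:*/11, job_C:*/18}
Op 3: register job_A */4 -> active={job_A:*/4, job_C:*/18}
Op 4: register job_A */15 -> active={job_A:*/15, job_C:*/18}
Op 5: unregister job_C -> active={job_A:*/15}
Op 6: register job_D */10 -> active={job_A:*/15, job_D:*/10}
Op 7: register job_B */9 -> active={job_A:*/15, job_B:*/9, job_D:*/10}
Op 8: register job_B */8 -> active={job_A:*/15, job_B:*/8, job_D:*/10}
Op 9: register job_A */8 -> active={job_A:*/8, job_B:*/8, job_D:*/10}
  job_A: interval 8, next fire after T=62 is 64
  job_B: interval 8, next fire after T=62 is 64
  job_D: interval 10, next fire after T=62 is 70
Earliest fire time = 64 (job job_A)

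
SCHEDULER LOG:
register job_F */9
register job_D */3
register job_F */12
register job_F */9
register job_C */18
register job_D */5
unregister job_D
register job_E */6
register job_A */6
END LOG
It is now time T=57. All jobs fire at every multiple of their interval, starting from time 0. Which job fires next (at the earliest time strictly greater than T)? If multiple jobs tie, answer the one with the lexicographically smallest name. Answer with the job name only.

Op 1: register job_F */9 -> active={job_F:*/9}
Op 2: register job_D */3 -> active={job_D:*/3, job_F:*/9}
Op 3: register job_F */12 -> active={job_D:*/3, job_F:*/12}
Op 4: register job_F */9 -> active={job_D:*/3, job_F:*/9}
Op 5: register job_C */18 -> active={job_C:*/18, job_D:*/3, job_F:*/9}
Op 6: register job_D */5 -> active={job_C:*/18, job_D:*/5, job_F:*/9}
Op 7: unregister job_D -> active={job_C:*/18, job_F:*/9}
Op 8: register job_E */6 -> active={job_C:*/18, job_E:*/6, job_F:*/9}
Op 9: register job_A */6 -> active={job_A:*/6, job_C:*/18, job_E:*/6, job_F:*/9}
  job_A: interval 6, next fire after T=57 is 60
  job_C: interval 18, next fire after T=57 is 72
  job_E: interval 6, next fire after T=57 is 60
  job_F: interval 9, next fire after T=57 is 63
Earliest = 60, winner (lex tiebreak) = job_A

Answer: job_A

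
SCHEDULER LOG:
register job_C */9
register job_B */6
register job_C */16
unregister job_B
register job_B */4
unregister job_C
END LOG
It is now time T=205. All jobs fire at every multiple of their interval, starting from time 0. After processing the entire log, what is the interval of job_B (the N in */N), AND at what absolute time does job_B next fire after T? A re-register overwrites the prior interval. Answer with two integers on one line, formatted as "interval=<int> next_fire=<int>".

Op 1: register job_C */9 -> active={job_C:*/9}
Op 2: register job_B */6 -> active={job_B:*/6, job_C:*/9}
Op 3: register job_C */16 -> active={job_B:*/6, job_C:*/16}
Op 4: unregister job_B -> active={job_C:*/16}
Op 5: register job_B */4 -> active={job_B:*/4, job_C:*/16}
Op 6: unregister job_C -> active={job_B:*/4}
Final interval of job_B = 4
Next fire of job_B after T=205: (205//4+1)*4 = 208

Answer: interval=4 next_fire=208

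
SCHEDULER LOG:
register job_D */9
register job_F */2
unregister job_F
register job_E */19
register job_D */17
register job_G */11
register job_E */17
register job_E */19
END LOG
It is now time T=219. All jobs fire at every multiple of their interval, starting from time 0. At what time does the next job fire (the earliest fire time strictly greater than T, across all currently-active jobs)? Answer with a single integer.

Answer: 220

Derivation:
Op 1: register job_D */9 -> active={job_D:*/9}
Op 2: register job_F */2 -> active={job_D:*/9, job_F:*/2}
Op 3: unregister job_F -> active={job_D:*/9}
Op 4: register job_E */19 -> active={job_D:*/9, job_E:*/19}
Op 5: register job_D */17 -> active={job_D:*/17, job_E:*/19}
Op 6: register job_G */11 -> active={job_D:*/17, job_E:*/19, job_G:*/11}
Op 7: register job_E */17 -> active={job_D:*/17, job_E:*/17, job_G:*/11}
Op 8: register job_E */19 -> active={job_D:*/17, job_E:*/19, job_G:*/11}
  job_D: interval 17, next fire after T=219 is 221
  job_E: interval 19, next fire after T=219 is 228
  job_G: interval 11, next fire after T=219 is 220
Earliest fire time = 220 (job job_G)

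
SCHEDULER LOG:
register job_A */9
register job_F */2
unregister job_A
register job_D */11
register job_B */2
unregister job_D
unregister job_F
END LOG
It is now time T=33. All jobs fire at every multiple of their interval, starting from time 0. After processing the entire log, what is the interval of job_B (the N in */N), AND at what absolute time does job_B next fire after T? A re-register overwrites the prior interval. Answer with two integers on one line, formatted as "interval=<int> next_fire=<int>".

Op 1: register job_A */9 -> active={job_A:*/9}
Op 2: register job_F */2 -> active={job_A:*/9, job_F:*/2}
Op 3: unregister job_A -> active={job_F:*/2}
Op 4: register job_D */11 -> active={job_D:*/11, job_F:*/2}
Op 5: register job_B */2 -> active={job_B:*/2, job_D:*/11, job_F:*/2}
Op 6: unregister job_D -> active={job_B:*/2, job_F:*/2}
Op 7: unregister job_F -> active={job_B:*/2}
Final interval of job_B = 2
Next fire of job_B after T=33: (33//2+1)*2 = 34

Answer: interval=2 next_fire=34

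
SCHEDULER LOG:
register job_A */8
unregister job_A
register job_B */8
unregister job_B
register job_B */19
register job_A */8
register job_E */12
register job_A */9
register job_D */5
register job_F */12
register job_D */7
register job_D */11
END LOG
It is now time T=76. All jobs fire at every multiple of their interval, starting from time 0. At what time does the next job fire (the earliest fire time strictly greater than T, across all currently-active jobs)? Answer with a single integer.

Op 1: register job_A */8 -> active={job_A:*/8}
Op 2: unregister job_A -> active={}
Op 3: register job_B */8 -> active={job_B:*/8}
Op 4: unregister job_B -> active={}
Op 5: register job_B */19 -> active={job_B:*/19}
Op 6: register job_A */8 -> active={job_A:*/8, job_B:*/19}
Op 7: register job_E */12 -> active={job_A:*/8, job_B:*/19, job_E:*/12}
Op 8: register job_A */9 -> active={job_A:*/9, job_B:*/19, job_E:*/12}
Op 9: register job_D */5 -> active={job_A:*/9, job_B:*/19, job_D:*/5, job_E:*/12}
Op 10: register job_F */12 -> active={job_A:*/9, job_B:*/19, job_D:*/5, job_E:*/12, job_F:*/12}
Op 11: register job_D */7 -> active={job_A:*/9, job_B:*/19, job_D:*/7, job_E:*/12, job_F:*/12}
Op 12: register job_D */11 -> active={job_A:*/9, job_B:*/19, job_D:*/11, job_E:*/12, job_F:*/12}
  job_A: interval 9, next fire after T=76 is 81
  job_B: interval 19, next fire after T=76 is 95
  job_D: interval 11, next fire after T=76 is 77
  job_E: interval 12, next fire after T=76 is 84
  job_F: interval 12, next fire after T=76 is 84
Earliest fire time = 77 (job job_D)

Answer: 77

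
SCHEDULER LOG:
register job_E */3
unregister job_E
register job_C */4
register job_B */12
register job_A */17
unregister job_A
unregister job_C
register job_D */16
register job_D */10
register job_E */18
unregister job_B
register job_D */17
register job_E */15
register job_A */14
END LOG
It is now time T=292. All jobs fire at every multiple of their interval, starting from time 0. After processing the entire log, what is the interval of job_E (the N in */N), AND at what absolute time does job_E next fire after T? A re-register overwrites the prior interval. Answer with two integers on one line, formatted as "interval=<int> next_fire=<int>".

Op 1: register job_E */3 -> active={job_E:*/3}
Op 2: unregister job_E -> active={}
Op 3: register job_C */4 -> active={job_C:*/4}
Op 4: register job_B */12 -> active={job_B:*/12, job_C:*/4}
Op 5: register job_A */17 -> active={job_A:*/17, job_B:*/12, job_C:*/4}
Op 6: unregister job_A -> active={job_B:*/12, job_C:*/4}
Op 7: unregister job_C -> active={job_B:*/12}
Op 8: register job_D */16 -> active={job_B:*/12, job_D:*/16}
Op 9: register job_D */10 -> active={job_B:*/12, job_D:*/10}
Op 10: register job_E */18 -> active={job_B:*/12, job_D:*/10, job_E:*/18}
Op 11: unregister job_B -> active={job_D:*/10, job_E:*/18}
Op 12: register job_D */17 -> active={job_D:*/17, job_E:*/18}
Op 13: register job_E */15 -> active={job_D:*/17, job_E:*/15}
Op 14: register job_A */14 -> active={job_A:*/14, job_D:*/17, job_E:*/15}
Final interval of job_E = 15
Next fire of job_E after T=292: (292//15+1)*15 = 300

Answer: interval=15 next_fire=300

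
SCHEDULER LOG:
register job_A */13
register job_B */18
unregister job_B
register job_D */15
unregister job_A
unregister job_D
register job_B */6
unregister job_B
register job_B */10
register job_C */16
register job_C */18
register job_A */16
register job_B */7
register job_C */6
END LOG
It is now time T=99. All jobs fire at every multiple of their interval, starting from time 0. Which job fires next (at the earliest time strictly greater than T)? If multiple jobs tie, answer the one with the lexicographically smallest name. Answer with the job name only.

Answer: job_C

Derivation:
Op 1: register job_A */13 -> active={job_A:*/13}
Op 2: register job_B */18 -> active={job_A:*/13, job_B:*/18}
Op 3: unregister job_B -> active={job_A:*/13}
Op 4: register job_D */15 -> active={job_A:*/13, job_D:*/15}
Op 5: unregister job_A -> active={job_D:*/15}
Op 6: unregister job_D -> active={}
Op 7: register job_B */6 -> active={job_B:*/6}
Op 8: unregister job_B -> active={}
Op 9: register job_B */10 -> active={job_B:*/10}
Op 10: register job_C */16 -> active={job_B:*/10, job_C:*/16}
Op 11: register job_C */18 -> active={job_B:*/10, job_C:*/18}
Op 12: register job_A */16 -> active={job_A:*/16, job_B:*/10, job_C:*/18}
Op 13: register job_B */7 -> active={job_A:*/16, job_B:*/7, job_C:*/18}
Op 14: register job_C */6 -> active={job_A:*/16, job_B:*/7, job_C:*/6}
  job_A: interval 16, next fire after T=99 is 112
  job_B: interval 7, next fire after T=99 is 105
  job_C: interval 6, next fire after T=99 is 102
Earliest = 102, winner (lex tiebreak) = job_C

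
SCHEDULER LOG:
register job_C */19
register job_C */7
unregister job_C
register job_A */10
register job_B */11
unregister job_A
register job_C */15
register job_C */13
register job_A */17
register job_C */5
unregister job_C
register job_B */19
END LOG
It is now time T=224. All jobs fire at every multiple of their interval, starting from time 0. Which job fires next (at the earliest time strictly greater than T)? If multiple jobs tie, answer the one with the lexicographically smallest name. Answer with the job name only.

Answer: job_B

Derivation:
Op 1: register job_C */19 -> active={job_C:*/19}
Op 2: register job_C */7 -> active={job_C:*/7}
Op 3: unregister job_C -> active={}
Op 4: register job_A */10 -> active={job_A:*/10}
Op 5: register job_B */11 -> active={job_A:*/10, job_B:*/11}
Op 6: unregister job_A -> active={job_B:*/11}
Op 7: register job_C */15 -> active={job_B:*/11, job_C:*/15}
Op 8: register job_C */13 -> active={job_B:*/11, job_C:*/13}
Op 9: register job_A */17 -> active={job_A:*/17, job_B:*/11, job_C:*/13}
Op 10: register job_C */5 -> active={job_A:*/17, job_B:*/11, job_C:*/5}
Op 11: unregister job_C -> active={job_A:*/17, job_B:*/11}
Op 12: register job_B */19 -> active={job_A:*/17, job_B:*/19}
  job_A: interval 17, next fire after T=224 is 238
  job_B: interval 19, next fire after T=224 is 228
Earliest = 228, winner (lex tiebreak) = job_B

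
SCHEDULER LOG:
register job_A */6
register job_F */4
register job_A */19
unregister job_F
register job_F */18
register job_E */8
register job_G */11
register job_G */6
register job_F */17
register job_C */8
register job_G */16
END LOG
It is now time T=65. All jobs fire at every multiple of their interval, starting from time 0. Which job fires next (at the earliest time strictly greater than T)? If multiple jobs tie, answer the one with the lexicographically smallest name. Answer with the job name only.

Op 1: register job_A */6 -> active={job_A:*/6}
Op 2: register job_F */4 -> active={job_A:*/6, job_F:*/4}
Op 3: register job_A */19 -> active={job_A:*/19, job_F:*/4}
Op 4: unregister job_F -> active={job_A:*/19}
Op 5: register job_F */18 -> active={job_A:*/19, job_F:*/18}
Op 6: register job_E */8 -> active={job_A:*/19, job_E:*/8, job_F:*/18}
Op 7: register job_G */11 -> active={job_A:*/19, job_E:*/8, job_F:*/18, job_G:*/11}
Op 8: register job_G */6 -> active={job_A:*/19, job_E:*/8, job_F:*/18, job_G:*/6}
Op 9: register job_F */17 -> active={job_A:*/19, job_E:*/8, job_F:*/17, job_G:*/6}
Op 10: register job_C */8 -> active={job_A:*/19, job_C:*/8, job_E:*/8, job_F:*/17, job_G:*/6}
Op 11: register job_G */16 -> active={job_A:*/19, job_C:*/8, job_E:*/8, job_F:*/17, job_G:*/16}
  job_A: interval 19, next fire after T=65 is 76
  job_C: interval 8, next fire after T=65 is 72
  job_E: interval 8, next fire after T=65 is 72
  job_F: interval 17, next fire after T=65 is 68
  job_G: interval 16, next fire after T=65 is 80
Earliest = 68, winner (lex tiebreak) = job_F

Answer: job_F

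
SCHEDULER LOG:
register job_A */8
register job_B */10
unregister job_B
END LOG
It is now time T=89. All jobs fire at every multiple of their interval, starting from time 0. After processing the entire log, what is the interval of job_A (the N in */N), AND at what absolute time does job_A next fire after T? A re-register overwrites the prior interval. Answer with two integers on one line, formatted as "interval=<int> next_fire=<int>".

Op 1: register job_A */8 -> active={job_A:*/8}
Op 2: register job_B */10 -> active={job_A:*/8, job_B:*/10}
Op 3: unregister job_B -> active={job_A:*/8}
Final interval of job_A = 8
Next fire of job_A after T=89: (89//8+1)*8 = 96

Answer: interval=8 next_fire=96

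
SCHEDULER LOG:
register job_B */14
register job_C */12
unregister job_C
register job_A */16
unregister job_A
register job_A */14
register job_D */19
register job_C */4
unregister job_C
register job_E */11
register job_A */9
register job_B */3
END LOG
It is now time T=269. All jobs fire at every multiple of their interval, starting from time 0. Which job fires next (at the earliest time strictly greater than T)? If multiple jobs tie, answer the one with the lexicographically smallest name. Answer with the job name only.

Op 1: register job_B */14 -> active={job_B:*/14}
Op 2: register job_C */12 -> active={job_B:*/14, job_C:*/12}
Op 3: unregister job_C -> active={job_B:*/14}
Op 4: register job_A */16 -> active={job_A:*/16, job_B:*/14}
Op 5: unregister job_A -> active={job_B:*/14}
Op 6: register job_A */14 -> active={job_A:*/14, job_B:*/14}
Op 7: register job_D */19 -> active={job_A:*/14, job_B:*/14, job_D:*/19}
Op 8: register job_C */4 -> active={job_A:*/14, job_B:*/14, job_C:*/4, job_D:*/19}
Op 9: unregister job_C -> active={job_A:*/14, job_B:*/14, job_D:*/19}
Op 10: register job_E */11 -> active={job_A:*/14, job_B:*/14, job_D:*/19, job_E:*/11}
Op 11: register job_A */9 -> active={job_A:*/9, job_B:*/14, job_D:*/19, job_E:*/11}
Op 12: register job_B */3 -> active={job_A:*/9, job_B:*/3, job_D:*/19, job_E:*/11}
  job_A: interval 9, next fire after T=269 is 270
  job_B: interval 3, next fire after T=269 is 270
  job_D: interval 19, next fire after T=269 is 285
  job_E: interval 11, next fire after T=269 is 275
Earliest = 270, winner (lex tiebreak) = job_A

Answer: job_A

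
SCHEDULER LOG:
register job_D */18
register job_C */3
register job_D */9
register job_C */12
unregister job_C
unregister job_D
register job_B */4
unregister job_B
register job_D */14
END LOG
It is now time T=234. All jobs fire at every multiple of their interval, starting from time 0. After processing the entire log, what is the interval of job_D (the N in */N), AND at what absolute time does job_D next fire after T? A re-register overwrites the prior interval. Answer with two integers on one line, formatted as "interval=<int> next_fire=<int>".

Answer: interval=14 next_fire=238

Derivation:
Op 1: register job_D */18 -> active={job_D:*/18}
Op 2: register job_C */3 -> active={job_C:*/3, job_D:*/18}
Op 3: register job_D */9 -> active={job_C:*/3, job_D:*/9}
Op 4: register job_C */12 -> active={job_C:*/12, job_D:*/9}
Op 5: unregister job_C -> active={job_D:*/9}
Op 6: unregister job_D -> active={}
Op 7: register job_B */4 -> active={job_B:*/4}
Op 8: unregister job_B -> active={}
Op 9: register job_D */14 -> active={job_D:*/14}
Final interval of job_D = 14
Next fire of job_D after T=234: (234//14+1)*14 = 238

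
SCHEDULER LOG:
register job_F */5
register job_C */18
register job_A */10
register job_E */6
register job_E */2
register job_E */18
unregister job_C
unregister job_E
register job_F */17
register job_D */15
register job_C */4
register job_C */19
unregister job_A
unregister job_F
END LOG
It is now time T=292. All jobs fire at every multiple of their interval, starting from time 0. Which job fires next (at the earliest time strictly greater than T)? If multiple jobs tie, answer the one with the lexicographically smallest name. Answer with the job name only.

Answer: job_D

Derivation:
Op 1: register job_F */5 -> active={job_F:*/5}
Op 2: register job_C */18 -> active={job_C:*/18, job_F:*/5}
Op 3: register job_A */10 -> active={job_A:*/10, job_C:*/18, job_F:*/5}
Op 4: register job_E */6 -> active={job_A:*/10, job_C:*/18, job_E:*/6, job_F:*/5}
Op 5: register job_E */2 -> active={job_A:*/10, job_C:*/18, job_E:*/2, job_F:*/5}
Op 6: register job_E */18 -> active={job_A:*/10, job_C:*/18, job_E:*/18, job_F:*/5}
Op 7: unregister job_C -> active={job_A:*/10, job_E:*/18, job_F:*/5}
Op 8: unregister job_E -> active={job_A:*/10, job_F:*/5}
Op 9: register job_F */17 -> active={job_A:*/10, job_F:*/17}
Op 10: register job_D */15 -> active={job_A:*/10, job_D:*/15, job_F:*/17}
Op 11: register job_C */4 -> active={job_A:*/10, job_C:*/4, job_D:*/15, job_F:*/17}
Op 12: register job_C */19 -> active={job_A:*/10, job_C:*/19, job_D:*/15, job_F:*/17}
Op 13: unregister job_A -> active={job_C:*/19, job_D:*/15, job_F:*/17}
Op 14: unregister job_F -> active={job_C:*/19, job_D:*/15}
  job_C: interval 19, next fire after T=292 is 304
  job_D: interval 15, next fire after T=292 is 300
Earliest = 300, winner (lex tiebreak) = job_D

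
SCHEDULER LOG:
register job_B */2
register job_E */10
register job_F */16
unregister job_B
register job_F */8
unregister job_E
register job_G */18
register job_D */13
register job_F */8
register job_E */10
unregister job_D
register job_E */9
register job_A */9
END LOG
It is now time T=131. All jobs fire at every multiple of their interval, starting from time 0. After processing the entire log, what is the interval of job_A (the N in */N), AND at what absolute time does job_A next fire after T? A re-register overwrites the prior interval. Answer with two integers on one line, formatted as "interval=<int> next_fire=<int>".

Op 1: register job_B */2 -> active={job_B:*/2}
Op 2: register job_E */10 -> active={job_B:*/2, job_E:*/10}
Op 3: register job_F */16 -> active={job_B:*/2, job_E:*/10, job_F:*/16}
Op 4: unregister job_B -> active={job_E:*/10, job_F:*/16}
Op 5: register job_F */8 -> active={job_E:*/10, job_F:*/8}
Op 6: unregister job_E -> active={job_F:*/8}
Op 7: register job_G */18 -> active={job_F:*/8, job_G:*/18}
Op 8: register job_D */13 -> active={job_D:*/13, job_F:*/8, job_G:*/18}
Op 9: register job_F */8 -> active={job_D:*/13, job_F:*/8, job_G:*/18}
Op 10: register job_E */10 -> active={job_D:*/13, job_E:*/10, job_F:*/8, job_G:*/18}
Op 11: unregister job_D -> active={job_E:*/10, job_F:*/8, job_G:*/18}
Op 12: register job_E */9 -> active={job_E:*/9, job_F:*/8, job_G:*/18}
Op 13: register job_A */9 -> active={job_A:*/9, job_E:*/9, job_F:*/8, job_G:*/18}
Final interval of job_A = 9
Next fire of job_A after T=131: (131//9+1)*9 = 135

Answer: interval=9 next_fire=135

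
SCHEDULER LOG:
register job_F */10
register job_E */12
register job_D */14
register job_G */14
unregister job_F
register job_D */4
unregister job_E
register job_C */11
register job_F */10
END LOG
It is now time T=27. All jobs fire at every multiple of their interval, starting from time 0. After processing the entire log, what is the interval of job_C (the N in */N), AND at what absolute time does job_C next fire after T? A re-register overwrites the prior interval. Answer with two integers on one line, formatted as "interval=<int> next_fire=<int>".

Answer: interval=11 next_fire=33

Derivation:
Op 1: register job_F */10 -> active={job_F:*/10}
Op 2: register job_E */12 -> active={job_E:*/12, job_F:*/10}
Op 3: register job_D */14 -> active={job_D:*/14, job_E:*/12, job_F:*/10}
Op 4: register job_G */14 -> active={job_D:*/14, job_E:*/12, job_F:*/10, job_G:*/14}
Op 5: unregister job_F -> active={job_D:*/14, job_E:*/12, job_G:*/14}
Op 6: register job_D */4 -> active={job_D:*/4, job_E:*/12, job_G:*/14}
Op 7: unregister job_E -> active={job_D:*/4, job_G:*/14}
Op 8: register job_C */11 -> active={job_C:*/11, job_D:*/4, job_G:*/14}
Op 9: register job_F */10 -> active={job_C:*/11, job_D:*/4, job_F:*/10, job_G:*/14}
Final interval of job_C = 11
Next fire of job_C after T=27: (27//11+1)*11 = 33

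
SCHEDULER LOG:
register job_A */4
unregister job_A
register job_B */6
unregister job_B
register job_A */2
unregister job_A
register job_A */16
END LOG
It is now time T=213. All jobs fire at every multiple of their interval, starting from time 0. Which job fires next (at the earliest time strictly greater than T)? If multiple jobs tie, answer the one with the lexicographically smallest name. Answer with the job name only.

Answer: job_A

Derivation:
Op 1: register job_A */4 -> active={job_A:*/4}
Op 2: unregister job_A -> active={}
Op 3: register job_B */6 -> active={job_B:*/6}
Op 4: unregister job_B -> active={}
Op 5: register job_A */2 -> active={job_A:*/2}
Op 6: unregister job_A -> active={}
Op 7: register job_A */16 -> active={job_A:*/16}
  job_A: interval 16, next fire after T=213 is 224
Earliest = 224, winner (lex tiebreak) = job_A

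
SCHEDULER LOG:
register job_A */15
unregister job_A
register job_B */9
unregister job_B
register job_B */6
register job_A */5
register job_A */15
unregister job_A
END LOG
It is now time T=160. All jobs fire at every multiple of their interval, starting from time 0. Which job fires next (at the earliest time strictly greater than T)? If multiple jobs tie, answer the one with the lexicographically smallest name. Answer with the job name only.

Op 1: register job_A */15 -> active={job_A:*/15}
Op 2: unregister job_A -> active={}
Op 3: register job_B */9 -> active={job_B:*/9}
Op 4: unregister job_B -> active={}
Op 5: register job_B */6 -> active={job_B:*/6}
Op 6: register job_A */5 -> active={job_A:*/5, job_B:*/6}
Op 7: register job_A */15 -> active={job_A:*/15, job_B:*/6}
Op 8: unregister job_A -> active={job_B:*/6}
  job_B: interval 6, next fire after T=160 is 162
Earliest = 162, winner (lex tiebreak) = job_B

Answer: job_B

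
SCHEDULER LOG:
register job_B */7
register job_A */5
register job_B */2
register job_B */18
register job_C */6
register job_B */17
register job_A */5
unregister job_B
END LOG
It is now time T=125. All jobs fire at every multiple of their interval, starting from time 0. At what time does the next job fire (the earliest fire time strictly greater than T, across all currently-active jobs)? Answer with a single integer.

Op 1: register job_B */7 -> active={job_B:*/7}
Op 2: register job_A */5 -> active={job_A:*/5, job_B:*/7}
Op 3: register job_B */2 -> active={job_A:*/5, job_B:*/2}
Op 4: register job_B */18 -> active={job_A:*/5, job_B:*/18}
Op 5: register job_C */6 -> active={job_A:*/5, job_B:*/18, job_C:*/6}
Op 6: register job_B */17 -> active={job_A:*/5, job_B:*/17, job_C:*/6}
Op 7: register job_A */5 -> active={job_A:*/5, job_B:*/17, job_C:*/6}
Op 8: unregister job_B -> active={job_A:*/5, job_C:*/6}
  job_A: interval 5, next fire after T=125 is 130
  job_C: interval 6, next fire after T=125 is 126
Earliest fire time = 126 (job job_C)

Answer: 126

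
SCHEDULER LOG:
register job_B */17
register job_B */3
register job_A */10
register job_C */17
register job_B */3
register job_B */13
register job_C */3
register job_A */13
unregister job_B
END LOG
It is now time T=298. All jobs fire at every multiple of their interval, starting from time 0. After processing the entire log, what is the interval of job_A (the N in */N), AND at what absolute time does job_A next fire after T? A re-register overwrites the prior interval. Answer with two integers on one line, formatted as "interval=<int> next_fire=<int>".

Answer: interval=13 next_fire=299

Derivation:
Op 1: register job_B */17 -> active={job_B:*/17}
Op 2: register job_B */3 -> active={job_B:*/3}
Op 3: register job_A */10 -> active={job_A:*/10, job_B:*/3}
Op 4: register job_C */17 -> active={job_A:*/10, job_B:*/3, job_C:*/17}
Op 5: register job_B */3 -> active={job_A:*/10, job_B:*/3, job_C:*/17}
Op 6: register job_B */13 -> active={job_A:*/10, job_B:*/13, job_C:*/17}
Op 7: register job_C */3 -> active={job_A:*/10, job_B:*/13, job_C:*/3}
Op 8: register job_A */13 -> active={job_A:*/13, job_B:*/13, job_C:*/3}
Op 9: unregister job_B -> active={job_A:*/13, job_C:*/3}
Final interval of job_A = 13
Next fire of job_A after T=298: (298//13+1)*13 = 299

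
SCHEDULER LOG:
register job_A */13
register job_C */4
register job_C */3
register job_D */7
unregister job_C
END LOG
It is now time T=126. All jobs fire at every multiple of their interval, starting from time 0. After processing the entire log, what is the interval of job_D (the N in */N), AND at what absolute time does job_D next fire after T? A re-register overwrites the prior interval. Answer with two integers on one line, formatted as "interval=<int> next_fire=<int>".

Op 1: register job_A */13 -> active={job_A:*/13}
Op 2: register job_C */4 -> active={job_A:*/13, job_C:*/4}
Op 3: register job_C */3 -> active={job_A:*/13, job_C:*/3}
Op 4: register job_D */7 -> active={job_A:*/13, job_C:*/3, job_D:*/7}
Op 5: unregister job_C -> active={job_A:*/13, job_D:*/7}
Final interval of job_D = 7
Next fire of job_D after T=126: (126//7+1)*7 = 133

Answer: interval=7 next_fire=133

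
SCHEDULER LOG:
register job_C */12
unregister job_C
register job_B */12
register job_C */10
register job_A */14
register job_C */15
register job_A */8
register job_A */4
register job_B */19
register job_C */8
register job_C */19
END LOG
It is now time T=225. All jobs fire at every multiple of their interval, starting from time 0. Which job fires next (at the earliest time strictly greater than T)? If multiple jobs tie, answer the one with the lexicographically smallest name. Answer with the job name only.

Op 1: register job_C */12 -> active={job_C:*/12}
Op 2: unregister job_C -> active={}
Op 3: register job_B */12 -> active={job_B:*/12}
Op 4: register job_C */10 -> active={job_B:*/12, job_C:*/10}
Op 5: register job_A */14 -> active={job_A:*/14, job_B:*/12, job_C:*/10}
Op 6: register job_C */15 -> active={job_A:*/14, job_B:*/12, job_C:*/15}
Op 7: register job_A */8 -> active={job_A:*/8, job_B:*/12, job_C:*/15}
Op 8: register job_A */4 -> active={job_A:*/4, job_B:*/12, job_C:*/15}
Op 9: register job_B */19 -> active={job_A:*/4, job_B:*/19, job_C:*/15}
Op 10: register job_C */8 -> active={job_A:*/4, job_B:*/19, job_C:*/8}
Op 11: register job_C */19 -> active={job_A:*/4, job_B:*/19, job_C:*/19}
  job_A: interval 4, next fire after T=225 is 228
  job_B: interval 19, next fire after T=225 is 228
  job_C: interval 19, next fire after T=225 is 228
Earliest = 228, winner (lex tiebreak) = job_A

Answer: job_A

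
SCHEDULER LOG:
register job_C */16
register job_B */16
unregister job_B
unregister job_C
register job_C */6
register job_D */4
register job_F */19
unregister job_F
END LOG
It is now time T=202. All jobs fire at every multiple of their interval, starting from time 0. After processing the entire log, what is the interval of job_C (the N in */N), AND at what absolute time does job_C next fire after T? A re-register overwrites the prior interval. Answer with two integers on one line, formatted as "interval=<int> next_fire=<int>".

Answer: interval=6 next_fire=204

Derivation:
Op 1: register job_C */16 -> active={job_C:*/16}
Op 2: register job_B */16 -> active={job_B:*/16, job_C:*/16}
Op 3: unregister job_B -> active={job_C:*/16}
Op 4: unregister job_C -> active={}
Op 5: register job_C */6 -> active={job_C:*/6}
Op 6: register job_D */4 -> active={job_C:*/6, job_D:*/4}
Op 7: register job_F */19 -> active={job_C:*/6, job_D:*/4, job_F:*/19}
Op 8: unregister job_F -> active={job_C:*/6, job_D:*/4}
Final interval of job_C = 6
Next fire of job_C after T=202: (202//6+1)*6 = 204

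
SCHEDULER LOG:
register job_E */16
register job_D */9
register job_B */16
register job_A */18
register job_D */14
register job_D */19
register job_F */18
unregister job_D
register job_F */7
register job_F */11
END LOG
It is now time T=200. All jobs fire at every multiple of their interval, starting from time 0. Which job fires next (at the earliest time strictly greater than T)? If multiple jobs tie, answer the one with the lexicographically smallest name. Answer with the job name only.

Op 1: register job_E */16 -> active={job_E:*/16}
Op 2: register job_D */9 -> active={job_D:*/9, job_E:*/16}
Op 3: register job_B */16 -> active={job_B:*/16, job_D:*/9, job_E:*/16}
Op 4: register job_A */18 -> active={job_A:*/18, job_B:*/16, job_D:*/9, job_E:*/16}
Op 5: register job_D */14 -> active={job_A:*/18, job_B:*/16, job_D:*/14, job_E:*/16}
Op 6: register job_D */19 -> active={job_A:*/18, job_B:*/16, job_D:*/19, job_E:*/16}
Op 7: register job_F */18 -> active={job_A:*/18, job_B:*/16, job_D:*/19, job_E:*/16, job_F:*/18}
Op 8: unregister job_D -> active={job_A:*/18, job_B:*/16, job_E:*/16, job_F:*/18}
Op 9: register job_F */7 -> active={job_A:*/18, job_B:*/16, job_E:*/16, job_F:*/7}
Op 10: register job_F */11 -> active={job_A:*/18, job_B:*/16, job_E:*/16, job_F:*/11}
  job_A: interval 18, next fire after T=200 is 216
  job_B: interval 16, next fire after T=200 is 208
  job_E: interval 16, next fire after T=200 is 208
  job_F: interval 11, next fire after T=200 is 209
Earliest = 208, winner (lex tiebreak) = job_B

Answer: job_B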